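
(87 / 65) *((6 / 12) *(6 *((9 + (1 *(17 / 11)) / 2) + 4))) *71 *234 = 918800.67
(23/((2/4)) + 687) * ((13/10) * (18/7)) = 85761/35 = 2450.31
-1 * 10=-10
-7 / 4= -1.75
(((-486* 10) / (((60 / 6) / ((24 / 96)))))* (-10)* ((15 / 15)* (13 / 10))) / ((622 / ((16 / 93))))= 4212 / 9641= 0.44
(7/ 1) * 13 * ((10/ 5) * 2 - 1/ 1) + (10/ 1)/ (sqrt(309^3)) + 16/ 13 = 10 * sqrt(309)/ 95481 + 3565/ 13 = 274.23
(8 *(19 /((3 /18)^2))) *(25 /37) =136800 /37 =3697.30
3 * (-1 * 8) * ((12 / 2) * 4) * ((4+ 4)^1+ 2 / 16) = -4680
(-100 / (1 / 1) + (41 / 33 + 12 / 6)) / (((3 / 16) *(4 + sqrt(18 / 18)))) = -51088 / 495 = -103.21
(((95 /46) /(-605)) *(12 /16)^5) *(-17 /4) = 78489 /22798336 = 0.00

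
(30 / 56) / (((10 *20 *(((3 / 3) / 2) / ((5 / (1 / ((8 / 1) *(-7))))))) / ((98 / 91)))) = -21 / 13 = -1.62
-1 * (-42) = 42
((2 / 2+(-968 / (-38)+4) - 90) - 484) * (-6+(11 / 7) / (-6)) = 2716001 / 798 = 3403.51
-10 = -10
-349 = -349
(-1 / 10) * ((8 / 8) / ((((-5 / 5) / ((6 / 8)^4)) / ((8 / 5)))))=81 / 1600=0.05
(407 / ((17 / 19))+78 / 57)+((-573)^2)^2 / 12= 11606459960757 / 1292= 8983328143.00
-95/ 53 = -1.79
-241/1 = -241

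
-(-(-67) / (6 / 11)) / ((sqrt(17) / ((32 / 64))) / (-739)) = 544643*sqrt(17) / 204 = 11007.94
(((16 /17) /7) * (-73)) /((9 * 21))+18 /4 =200083 /44982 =4.45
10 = 10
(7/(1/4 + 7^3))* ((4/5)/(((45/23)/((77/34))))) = 99176/5251725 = 0.02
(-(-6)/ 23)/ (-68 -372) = -3/ 5060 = -0.00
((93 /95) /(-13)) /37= -93 /45695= -0.00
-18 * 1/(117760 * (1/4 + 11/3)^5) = -4374/26374675805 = -0.00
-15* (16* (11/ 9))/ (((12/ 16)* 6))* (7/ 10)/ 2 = -22.81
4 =4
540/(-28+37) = 60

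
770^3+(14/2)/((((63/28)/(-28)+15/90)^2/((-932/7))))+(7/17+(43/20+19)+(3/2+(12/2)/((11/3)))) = 1435558064574731/3145340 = 456407912.84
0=0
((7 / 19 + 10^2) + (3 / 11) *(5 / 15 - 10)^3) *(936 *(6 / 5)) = -163970.48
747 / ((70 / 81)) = 60507 / 70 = 864.39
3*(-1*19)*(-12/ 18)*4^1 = 152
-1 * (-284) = 284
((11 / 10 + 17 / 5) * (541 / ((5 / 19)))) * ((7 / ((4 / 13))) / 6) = 2806167 / 80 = 35077.09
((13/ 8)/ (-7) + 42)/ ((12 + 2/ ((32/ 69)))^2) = 74848/ 476847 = 0.16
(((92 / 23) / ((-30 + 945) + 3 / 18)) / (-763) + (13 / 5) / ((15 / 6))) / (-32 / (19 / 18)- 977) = -0.00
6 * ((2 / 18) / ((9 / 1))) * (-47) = -94 / 27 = -3.48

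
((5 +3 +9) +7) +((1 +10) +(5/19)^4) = 4561860/130321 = 35.00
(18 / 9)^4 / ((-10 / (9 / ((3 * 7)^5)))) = -0.00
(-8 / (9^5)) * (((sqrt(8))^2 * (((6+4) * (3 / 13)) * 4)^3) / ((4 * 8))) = -128000 / 4804839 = -0.03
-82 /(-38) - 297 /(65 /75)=-84112 /247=-340.53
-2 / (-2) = 1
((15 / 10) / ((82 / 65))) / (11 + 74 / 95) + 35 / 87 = 2678245 / 5321964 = 0.50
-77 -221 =-298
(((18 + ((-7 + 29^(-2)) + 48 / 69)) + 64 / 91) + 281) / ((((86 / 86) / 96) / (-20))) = -991577735040 / 1760213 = -563328.26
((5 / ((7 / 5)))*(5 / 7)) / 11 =125 / 539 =0.23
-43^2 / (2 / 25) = -46225 / 2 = -23112.50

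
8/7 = 1.14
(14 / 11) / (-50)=-7 / 275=-0.03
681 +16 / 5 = 3421 / 5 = 684.20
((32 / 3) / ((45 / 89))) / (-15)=-2848 / 2025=-1.41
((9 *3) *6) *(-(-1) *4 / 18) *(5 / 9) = 20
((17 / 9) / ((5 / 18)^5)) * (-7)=-24984288 / 3125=-7994.97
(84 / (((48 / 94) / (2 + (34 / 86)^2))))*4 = 1418.85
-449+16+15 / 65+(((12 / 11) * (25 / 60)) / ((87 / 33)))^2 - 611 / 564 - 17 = -59146153 / 131196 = -450.82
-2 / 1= -2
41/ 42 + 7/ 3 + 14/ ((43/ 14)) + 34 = 75613/ 1806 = 41.87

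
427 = 427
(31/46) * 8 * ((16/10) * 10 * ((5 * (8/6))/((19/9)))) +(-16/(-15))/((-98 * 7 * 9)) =5512143704/20235285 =272.40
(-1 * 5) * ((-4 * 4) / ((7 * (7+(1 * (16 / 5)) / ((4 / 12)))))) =400 / 581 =0.69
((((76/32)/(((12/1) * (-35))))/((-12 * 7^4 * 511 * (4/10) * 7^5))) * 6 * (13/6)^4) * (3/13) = 41743/23945078848223232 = 0.00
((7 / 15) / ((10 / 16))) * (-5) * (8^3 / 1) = -28672 / 15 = -1911.47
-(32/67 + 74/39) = -6206/2613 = -2.38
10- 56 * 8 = -438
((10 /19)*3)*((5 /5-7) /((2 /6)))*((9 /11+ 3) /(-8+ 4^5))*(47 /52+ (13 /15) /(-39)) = -129969 /1380236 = -0.09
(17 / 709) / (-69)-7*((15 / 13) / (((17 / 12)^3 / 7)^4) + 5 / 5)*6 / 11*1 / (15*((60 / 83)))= -1038058772108754098334187 / 67930868880915845283050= -15.28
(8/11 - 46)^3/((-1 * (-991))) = -93.63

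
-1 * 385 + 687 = 302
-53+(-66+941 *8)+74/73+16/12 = 1623085/219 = 7411.35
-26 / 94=-0.28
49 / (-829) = -49 / 829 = -0.06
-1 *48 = -48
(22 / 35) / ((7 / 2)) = 44 / 245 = 0.18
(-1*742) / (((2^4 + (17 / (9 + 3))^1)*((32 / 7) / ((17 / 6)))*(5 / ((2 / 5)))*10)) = -44149 / 209000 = -0.21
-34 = -34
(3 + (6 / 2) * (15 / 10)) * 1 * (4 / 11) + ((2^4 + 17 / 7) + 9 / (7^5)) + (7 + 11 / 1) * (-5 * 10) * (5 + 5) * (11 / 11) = -1659981672 / 184877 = -8978.84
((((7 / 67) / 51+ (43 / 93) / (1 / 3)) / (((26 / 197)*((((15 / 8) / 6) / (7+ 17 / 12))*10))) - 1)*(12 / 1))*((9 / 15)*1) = 11298099724 / 57377125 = 196.91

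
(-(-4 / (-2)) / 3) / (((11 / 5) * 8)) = -5 / 132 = -0.04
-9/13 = -0.69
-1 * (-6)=6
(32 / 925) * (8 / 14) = 128 / 6475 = 0.02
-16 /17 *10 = -160 /17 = -9.41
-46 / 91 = -0.51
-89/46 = -1.93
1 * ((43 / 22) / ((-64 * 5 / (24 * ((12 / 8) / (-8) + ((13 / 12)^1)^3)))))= -80539 / 506880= -0.16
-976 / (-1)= 976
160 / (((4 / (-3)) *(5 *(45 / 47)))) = -376 / 15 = -25.07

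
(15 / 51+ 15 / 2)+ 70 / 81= 23845 / 2754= 8.66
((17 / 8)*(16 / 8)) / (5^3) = 17 / 500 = 0.03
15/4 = 3.75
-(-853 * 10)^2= -72760900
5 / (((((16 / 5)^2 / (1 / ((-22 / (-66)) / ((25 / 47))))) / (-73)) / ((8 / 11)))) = -41.37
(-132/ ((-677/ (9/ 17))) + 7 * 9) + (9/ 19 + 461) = 114709757/ 218671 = 524.58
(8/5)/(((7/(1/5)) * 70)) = 4/6125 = 0.00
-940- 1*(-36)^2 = -2236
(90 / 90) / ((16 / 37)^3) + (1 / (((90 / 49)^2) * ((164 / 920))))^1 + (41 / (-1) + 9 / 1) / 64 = 920182729 / 68014080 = 13.53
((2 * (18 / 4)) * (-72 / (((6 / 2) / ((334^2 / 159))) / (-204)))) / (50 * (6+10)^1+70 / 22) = 6007959936 / 156085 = 38491.59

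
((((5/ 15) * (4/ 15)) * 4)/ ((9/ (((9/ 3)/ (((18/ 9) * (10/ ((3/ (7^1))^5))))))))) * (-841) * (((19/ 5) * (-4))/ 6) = 383496/ 2100875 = 0.18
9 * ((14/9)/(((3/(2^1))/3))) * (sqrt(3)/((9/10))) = 53.89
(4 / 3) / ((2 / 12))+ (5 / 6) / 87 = 8.01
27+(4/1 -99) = -68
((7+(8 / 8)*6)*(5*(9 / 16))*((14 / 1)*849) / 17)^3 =42022780911993711375 / 2515456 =16705830239922.19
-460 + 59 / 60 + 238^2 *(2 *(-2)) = -13622101 / 60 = -227035.02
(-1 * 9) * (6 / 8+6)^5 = -129140163 / 1024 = -126113.44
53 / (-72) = -53 / 72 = -0.74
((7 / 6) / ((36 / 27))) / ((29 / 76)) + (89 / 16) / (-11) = 9123 / 5104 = 1.79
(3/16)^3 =27/4096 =0.01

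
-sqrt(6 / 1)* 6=-6* sqrt(6)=-14.70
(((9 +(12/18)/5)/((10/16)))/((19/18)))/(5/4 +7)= 8768/5225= 1.68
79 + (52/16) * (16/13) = 83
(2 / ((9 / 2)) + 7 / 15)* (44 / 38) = 902 / 855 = 1.05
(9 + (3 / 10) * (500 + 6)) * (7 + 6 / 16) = 11859 / 10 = 1185.90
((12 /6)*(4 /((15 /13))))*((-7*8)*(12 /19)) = -23296 /95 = -245.22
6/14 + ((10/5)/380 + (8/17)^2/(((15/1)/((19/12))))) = 1581641/3459330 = 0.46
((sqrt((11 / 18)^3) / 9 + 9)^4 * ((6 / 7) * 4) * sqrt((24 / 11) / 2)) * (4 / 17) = 3367327304 * sqrt(6) / 63241479 + 1464420293212537 * sqrt(33) / 1521400260303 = 5659.84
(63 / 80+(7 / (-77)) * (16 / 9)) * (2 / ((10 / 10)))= 4957 / 3960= 1.25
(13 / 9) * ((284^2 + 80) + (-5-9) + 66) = 1050244 / 9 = 116693.78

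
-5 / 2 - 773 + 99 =-1353 / 2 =-676.50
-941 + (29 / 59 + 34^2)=12714 / 59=215.49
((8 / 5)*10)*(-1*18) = -288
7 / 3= 2.33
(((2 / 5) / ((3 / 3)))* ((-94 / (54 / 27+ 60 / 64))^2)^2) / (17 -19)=-1048576 / 5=-209715.20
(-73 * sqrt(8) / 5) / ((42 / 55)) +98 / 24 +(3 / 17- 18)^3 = -333576787 / 58956- 803 * sqrt(2) / 21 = -5712.14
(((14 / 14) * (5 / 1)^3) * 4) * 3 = 1500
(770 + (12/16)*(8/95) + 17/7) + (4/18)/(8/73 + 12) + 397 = 3093786881/2645370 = 1169.51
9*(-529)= -4761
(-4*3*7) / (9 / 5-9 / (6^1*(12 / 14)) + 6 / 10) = -1680 / 13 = -129.23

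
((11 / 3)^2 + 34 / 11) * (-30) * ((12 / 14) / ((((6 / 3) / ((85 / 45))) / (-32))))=8905280 / 693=12850.33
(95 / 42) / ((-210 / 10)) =-95 / 882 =-0.11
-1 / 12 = -0.08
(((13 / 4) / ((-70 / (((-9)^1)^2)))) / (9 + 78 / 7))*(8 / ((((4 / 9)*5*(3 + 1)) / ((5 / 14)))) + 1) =-12987 / 52640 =-0.25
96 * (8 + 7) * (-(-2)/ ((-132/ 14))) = -3360/ 11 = -305.45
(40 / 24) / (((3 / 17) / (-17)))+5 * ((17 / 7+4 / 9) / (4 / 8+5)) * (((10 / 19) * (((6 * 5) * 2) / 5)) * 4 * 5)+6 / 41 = 91507567 / 539847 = 169.51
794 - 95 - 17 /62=698.73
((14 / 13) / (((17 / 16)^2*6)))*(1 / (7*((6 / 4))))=512 / 33813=0.02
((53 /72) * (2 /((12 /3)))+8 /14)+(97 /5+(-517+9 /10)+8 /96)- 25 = -2624213 /5040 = -520.68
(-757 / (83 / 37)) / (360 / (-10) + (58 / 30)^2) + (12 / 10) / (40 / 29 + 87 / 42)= 10.81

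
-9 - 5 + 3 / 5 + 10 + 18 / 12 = -19 / 10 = -1.90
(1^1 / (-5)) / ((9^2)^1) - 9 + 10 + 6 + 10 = 6884 / 405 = 17.00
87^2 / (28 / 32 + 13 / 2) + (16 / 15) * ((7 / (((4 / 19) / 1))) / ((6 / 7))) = 2834698 / 2655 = 1067.68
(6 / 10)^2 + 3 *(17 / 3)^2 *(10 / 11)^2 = 725767 / 9075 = 79.97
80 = 80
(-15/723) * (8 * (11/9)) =-0.20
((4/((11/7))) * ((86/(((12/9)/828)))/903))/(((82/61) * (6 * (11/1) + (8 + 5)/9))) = 454572/273757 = 1.66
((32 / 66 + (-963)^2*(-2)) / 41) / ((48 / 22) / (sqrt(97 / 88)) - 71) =979301408*sqrt(2134) / 2423736689 + 421528049806 / 661019097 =656.36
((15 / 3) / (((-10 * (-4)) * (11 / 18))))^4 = 6561 / 3748096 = 0.00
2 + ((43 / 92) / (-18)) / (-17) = 56347 / 28152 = 2.00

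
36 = 36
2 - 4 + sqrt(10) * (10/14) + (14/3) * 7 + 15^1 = 5 * sqrt(10)/7 + 137/3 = 47.93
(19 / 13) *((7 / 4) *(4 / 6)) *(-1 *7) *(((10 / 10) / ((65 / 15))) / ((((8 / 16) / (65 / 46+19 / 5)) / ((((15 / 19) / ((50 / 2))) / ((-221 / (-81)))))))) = -14276493 / 42951350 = -0.33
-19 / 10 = -1.90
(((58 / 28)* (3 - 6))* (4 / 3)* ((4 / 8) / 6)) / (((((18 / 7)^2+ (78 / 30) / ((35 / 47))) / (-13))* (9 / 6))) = 65975 / 111393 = 0.59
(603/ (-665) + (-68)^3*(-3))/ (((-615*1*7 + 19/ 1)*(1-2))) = 627291237/ 2850190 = 220.09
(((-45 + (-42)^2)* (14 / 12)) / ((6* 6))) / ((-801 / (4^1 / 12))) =-1337 / 57672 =-0.02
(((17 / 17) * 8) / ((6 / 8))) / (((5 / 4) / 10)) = 256 / 3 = 85.33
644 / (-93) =-644 / 93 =-6.92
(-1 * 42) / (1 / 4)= -168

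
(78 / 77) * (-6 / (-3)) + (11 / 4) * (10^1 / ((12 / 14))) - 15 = 17657 / 924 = 19.11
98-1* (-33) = 131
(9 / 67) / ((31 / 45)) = 405 / 2077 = 0.19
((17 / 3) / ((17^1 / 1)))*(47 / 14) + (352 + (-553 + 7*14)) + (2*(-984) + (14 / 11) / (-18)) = -2868953 / 1386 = -2069.95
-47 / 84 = -0.56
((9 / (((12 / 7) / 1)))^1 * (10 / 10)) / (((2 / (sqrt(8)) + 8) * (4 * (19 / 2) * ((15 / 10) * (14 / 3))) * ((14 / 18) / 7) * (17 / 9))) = 486 / 41021 - 243 * sqrt(2) / 328168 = 0.01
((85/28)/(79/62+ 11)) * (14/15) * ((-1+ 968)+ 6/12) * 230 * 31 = 1211796975/761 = 1592374.47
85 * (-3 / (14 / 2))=-255 / 7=-36.43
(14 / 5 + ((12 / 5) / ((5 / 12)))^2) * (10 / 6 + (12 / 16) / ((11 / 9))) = 3384143 / 41250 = 82.04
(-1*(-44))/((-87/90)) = -1320/29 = -45.52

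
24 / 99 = 8 / 33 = 0.24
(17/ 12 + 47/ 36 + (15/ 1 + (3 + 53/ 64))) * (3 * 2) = 12413/ 96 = 129.30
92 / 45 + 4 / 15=104 / 45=2.31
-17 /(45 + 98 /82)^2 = -28577 /3587236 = -0.01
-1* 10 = -10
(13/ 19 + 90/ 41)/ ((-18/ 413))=-926359/ 14022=-66.06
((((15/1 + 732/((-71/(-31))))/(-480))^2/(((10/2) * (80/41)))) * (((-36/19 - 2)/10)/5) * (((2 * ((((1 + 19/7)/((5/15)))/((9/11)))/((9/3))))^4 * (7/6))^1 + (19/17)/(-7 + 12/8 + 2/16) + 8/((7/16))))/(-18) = 466333843630013381894029/272267354353409856000000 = 1.71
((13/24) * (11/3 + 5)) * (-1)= -169/36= -4.69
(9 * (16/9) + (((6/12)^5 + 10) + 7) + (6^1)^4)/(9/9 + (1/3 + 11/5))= 637935/1696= 376.14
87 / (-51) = -29 / 17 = -1.71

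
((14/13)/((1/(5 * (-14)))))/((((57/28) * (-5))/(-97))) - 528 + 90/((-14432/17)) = -6665149009/5347056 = -1246.51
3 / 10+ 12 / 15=11 / 10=1.10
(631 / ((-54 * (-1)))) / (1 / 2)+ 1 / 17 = 10754 / 459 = 23.43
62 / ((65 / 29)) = 1798 / 65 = 27.66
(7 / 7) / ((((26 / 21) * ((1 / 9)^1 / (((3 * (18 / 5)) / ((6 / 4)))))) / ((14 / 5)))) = 47628 / 325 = 146.55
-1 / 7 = -0.14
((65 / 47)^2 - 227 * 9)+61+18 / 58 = -126826496 / 64061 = -1979.78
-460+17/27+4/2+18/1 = -11863/27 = -439.37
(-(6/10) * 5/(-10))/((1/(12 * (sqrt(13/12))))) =3 * sqrt(39)/5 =3.75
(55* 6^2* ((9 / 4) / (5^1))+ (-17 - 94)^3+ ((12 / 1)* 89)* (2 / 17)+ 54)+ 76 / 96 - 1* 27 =-557567317 / 408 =-1366586.56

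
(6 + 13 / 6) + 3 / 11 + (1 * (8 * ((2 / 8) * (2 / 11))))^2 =6223 / 726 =8.57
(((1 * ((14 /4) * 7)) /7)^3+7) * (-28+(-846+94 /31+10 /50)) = -53852631 /1240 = -43429.54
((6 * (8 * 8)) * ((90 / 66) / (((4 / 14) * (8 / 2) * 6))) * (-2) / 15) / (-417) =112 / 4587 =0.02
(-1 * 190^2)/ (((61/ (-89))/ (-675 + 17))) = -2114088200/ 61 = -34657183.61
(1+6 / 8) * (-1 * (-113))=791 / 4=197.75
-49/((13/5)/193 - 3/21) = 330995/874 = 378.71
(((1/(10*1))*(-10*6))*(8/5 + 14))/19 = -468/95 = -4.93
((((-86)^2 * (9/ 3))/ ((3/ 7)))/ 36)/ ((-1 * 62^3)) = -12943/ 2144952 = -0.01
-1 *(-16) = 16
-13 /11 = -1.18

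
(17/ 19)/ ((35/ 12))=204/ 665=0.31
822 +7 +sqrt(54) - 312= 3 * sqrt(6) +517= 524.35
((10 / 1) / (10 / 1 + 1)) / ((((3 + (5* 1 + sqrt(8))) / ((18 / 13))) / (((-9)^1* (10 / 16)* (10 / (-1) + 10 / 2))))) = 10125 / 2002 - 10125* sqrt(2) / 8008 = 3.27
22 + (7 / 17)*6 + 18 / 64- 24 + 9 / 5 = 6941 / 2720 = 2.55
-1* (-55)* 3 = 165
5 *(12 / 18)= 10 / 3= 3.33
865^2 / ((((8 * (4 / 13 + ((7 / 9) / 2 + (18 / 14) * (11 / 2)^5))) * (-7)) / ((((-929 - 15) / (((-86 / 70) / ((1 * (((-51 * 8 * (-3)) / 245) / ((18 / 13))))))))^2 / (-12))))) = 20321012387056742400 / 15366378890359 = 1322433.38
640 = 640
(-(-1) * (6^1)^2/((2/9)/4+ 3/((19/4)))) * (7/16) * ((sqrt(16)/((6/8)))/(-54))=-532/235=-2.26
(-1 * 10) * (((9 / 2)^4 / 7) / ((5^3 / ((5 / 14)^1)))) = -6561 / 3920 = -1.67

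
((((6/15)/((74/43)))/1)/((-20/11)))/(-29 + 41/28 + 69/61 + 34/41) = 752801/150605725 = 0.00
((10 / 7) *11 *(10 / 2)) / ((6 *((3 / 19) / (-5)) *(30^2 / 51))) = -17765 / 756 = -23.50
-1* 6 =-6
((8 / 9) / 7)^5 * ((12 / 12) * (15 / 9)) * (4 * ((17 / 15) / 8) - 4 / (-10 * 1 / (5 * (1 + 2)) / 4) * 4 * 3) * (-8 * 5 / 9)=-5673451520 / 80387359983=-0.07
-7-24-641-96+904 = 136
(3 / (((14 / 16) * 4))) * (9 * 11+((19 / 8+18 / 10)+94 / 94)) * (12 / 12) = 12501 / 140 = 89.29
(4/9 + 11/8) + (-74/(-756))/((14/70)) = 2.31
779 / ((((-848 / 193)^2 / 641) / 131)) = 2436584071841 / 719104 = 3388361.17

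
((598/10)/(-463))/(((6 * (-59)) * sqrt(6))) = 299 * sqrt(6)/4917060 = 0.00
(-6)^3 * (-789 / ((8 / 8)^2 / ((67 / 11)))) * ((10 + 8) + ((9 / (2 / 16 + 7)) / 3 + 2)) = 4430342304 / 209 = 21197810.07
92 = 92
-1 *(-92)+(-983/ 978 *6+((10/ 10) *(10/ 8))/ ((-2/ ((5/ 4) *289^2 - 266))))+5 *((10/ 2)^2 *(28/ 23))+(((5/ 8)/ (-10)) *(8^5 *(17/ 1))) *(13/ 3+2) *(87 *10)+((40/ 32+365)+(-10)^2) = -23021923999277/ 119968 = -191900540.14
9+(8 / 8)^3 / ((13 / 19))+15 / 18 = 881 / 78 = 11.29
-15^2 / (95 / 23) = -1035 / 19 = -54.47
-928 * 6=-5568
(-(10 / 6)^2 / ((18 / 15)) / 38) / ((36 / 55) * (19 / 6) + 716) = -6875 / 81041688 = -0.00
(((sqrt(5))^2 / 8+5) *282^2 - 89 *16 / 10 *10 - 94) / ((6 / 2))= 297203 / 2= 148601.50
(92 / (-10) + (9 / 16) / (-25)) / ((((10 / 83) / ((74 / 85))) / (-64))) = 2665628 / 625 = 4265.00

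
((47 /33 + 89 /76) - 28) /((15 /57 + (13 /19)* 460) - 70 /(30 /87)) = -63715 /280896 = -0.23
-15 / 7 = -2.14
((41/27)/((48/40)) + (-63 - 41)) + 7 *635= 703447/162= 4342.27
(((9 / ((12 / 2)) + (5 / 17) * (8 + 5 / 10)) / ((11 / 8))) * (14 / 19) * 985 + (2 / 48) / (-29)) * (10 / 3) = 1535653355 / 218196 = 7037.95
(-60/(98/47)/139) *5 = -7050/6811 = -1.04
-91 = -91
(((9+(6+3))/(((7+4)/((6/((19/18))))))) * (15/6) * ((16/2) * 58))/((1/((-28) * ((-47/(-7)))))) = -423947520/209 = -2028457.03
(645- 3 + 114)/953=756/953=0.79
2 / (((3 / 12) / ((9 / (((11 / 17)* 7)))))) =1224 / 77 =15.90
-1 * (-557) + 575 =1132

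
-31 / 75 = -0.41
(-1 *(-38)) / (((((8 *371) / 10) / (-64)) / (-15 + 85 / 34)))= 38000 / 371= 102.43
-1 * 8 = -8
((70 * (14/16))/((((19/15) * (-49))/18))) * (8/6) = -450/19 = -23.68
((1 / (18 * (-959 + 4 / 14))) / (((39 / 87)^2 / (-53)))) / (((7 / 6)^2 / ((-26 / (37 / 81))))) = -4813884 / 7531979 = -0.64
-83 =-83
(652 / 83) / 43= 652 / 3569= 0.18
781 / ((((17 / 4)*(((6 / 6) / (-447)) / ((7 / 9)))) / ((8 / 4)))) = -127777.73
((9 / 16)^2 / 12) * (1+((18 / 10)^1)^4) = 0.30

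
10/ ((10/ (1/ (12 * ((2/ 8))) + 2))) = 7/ 3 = 2.33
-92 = -92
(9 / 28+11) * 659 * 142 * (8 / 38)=29664226 / 133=223039.29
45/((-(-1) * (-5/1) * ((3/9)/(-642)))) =17334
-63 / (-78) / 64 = 21 / 1664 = 0.01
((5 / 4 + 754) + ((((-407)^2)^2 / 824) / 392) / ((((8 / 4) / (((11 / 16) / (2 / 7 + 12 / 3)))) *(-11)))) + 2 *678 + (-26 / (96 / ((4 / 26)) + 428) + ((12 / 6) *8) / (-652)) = 2832907244315371 / 1899021250560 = 1491.77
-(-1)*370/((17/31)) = 11470/17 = 674.71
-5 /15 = -0.33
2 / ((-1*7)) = -2 / 7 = -0.29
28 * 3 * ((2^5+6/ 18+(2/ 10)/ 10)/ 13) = 67942/ 325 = 209.05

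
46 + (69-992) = -877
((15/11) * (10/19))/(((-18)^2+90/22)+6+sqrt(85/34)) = 220500/102640451 - 330 * sqrt(10)/102640451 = 0.00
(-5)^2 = 25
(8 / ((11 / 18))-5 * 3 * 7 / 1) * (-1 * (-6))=-6066 / 11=-551.45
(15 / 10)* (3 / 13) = 9 / 26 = 0.35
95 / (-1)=-95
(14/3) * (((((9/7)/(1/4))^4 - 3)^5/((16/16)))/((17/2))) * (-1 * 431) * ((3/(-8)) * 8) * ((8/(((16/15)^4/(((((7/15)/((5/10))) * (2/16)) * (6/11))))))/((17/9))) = 513845414438263217414929093951250913375/21203873086493971951616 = 24233563950425755.56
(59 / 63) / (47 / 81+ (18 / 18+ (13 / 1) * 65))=531 / 480011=0.00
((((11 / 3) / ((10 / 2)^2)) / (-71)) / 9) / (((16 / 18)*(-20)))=11 / 852000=0.00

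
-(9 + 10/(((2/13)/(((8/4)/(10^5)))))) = -90013/10000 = -9.00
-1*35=-35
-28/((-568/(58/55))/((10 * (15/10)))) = 0.78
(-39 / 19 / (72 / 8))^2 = 169 / 3249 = 0.05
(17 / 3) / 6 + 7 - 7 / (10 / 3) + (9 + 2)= 16.84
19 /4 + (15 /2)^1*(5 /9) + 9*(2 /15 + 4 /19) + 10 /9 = 44879 /3420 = 13.12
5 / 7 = 0.71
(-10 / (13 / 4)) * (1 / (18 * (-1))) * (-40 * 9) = -800 / 13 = -61.54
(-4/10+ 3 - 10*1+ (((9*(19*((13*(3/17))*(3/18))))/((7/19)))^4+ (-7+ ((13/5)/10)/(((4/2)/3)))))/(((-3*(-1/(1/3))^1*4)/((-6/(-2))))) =26521067594368140247/320854273600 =82657672.90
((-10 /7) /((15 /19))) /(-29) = 38 /609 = 0.06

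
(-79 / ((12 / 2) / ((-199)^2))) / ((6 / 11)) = -34413269 / 36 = -955924.14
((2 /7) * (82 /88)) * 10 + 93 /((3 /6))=14527 /77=188.66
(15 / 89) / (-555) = -0.00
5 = 5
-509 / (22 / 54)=-13743 / 11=-1249.36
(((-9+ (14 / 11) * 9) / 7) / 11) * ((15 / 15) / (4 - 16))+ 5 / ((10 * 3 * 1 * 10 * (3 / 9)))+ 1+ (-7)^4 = 2402.05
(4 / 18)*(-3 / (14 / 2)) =-0.10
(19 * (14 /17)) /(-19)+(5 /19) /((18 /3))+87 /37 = 112699 /71706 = 1.57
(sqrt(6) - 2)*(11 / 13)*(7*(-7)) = 1078 / 13 - 539*sqrt(6) / 13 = -18.64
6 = 6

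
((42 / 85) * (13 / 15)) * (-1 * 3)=-546 / 425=-1.28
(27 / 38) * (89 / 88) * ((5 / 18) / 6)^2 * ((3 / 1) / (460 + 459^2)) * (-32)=-2225 / 3177249768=-0.00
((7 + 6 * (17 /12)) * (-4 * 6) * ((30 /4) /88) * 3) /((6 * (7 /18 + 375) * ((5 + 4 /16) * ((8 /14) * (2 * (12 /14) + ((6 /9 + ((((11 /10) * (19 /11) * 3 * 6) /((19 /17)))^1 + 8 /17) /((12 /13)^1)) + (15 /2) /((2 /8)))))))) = -2490075 /11682494879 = -0.00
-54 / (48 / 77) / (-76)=1.14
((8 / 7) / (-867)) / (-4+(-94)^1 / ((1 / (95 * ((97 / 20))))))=16 / 525751401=0.00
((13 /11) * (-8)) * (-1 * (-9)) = -936 /11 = -85.09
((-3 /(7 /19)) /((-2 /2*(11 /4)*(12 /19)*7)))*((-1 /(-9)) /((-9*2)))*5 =-1805 /87318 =-0.02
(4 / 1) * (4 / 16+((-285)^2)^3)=2143527953062501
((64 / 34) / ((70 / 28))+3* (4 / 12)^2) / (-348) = -277 / 88740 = -0.00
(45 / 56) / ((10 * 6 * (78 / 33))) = 33 / 5824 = 0.01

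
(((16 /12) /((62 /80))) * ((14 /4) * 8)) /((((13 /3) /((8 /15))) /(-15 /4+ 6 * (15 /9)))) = 44800 /1209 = 37.06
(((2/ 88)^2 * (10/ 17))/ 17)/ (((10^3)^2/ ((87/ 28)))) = 87/ 1566611200000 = 0.00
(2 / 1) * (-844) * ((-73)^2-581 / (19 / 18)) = -153258584 / 19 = -8066241.26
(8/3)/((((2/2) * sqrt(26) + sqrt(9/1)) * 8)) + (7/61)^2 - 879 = -55605791/63257 + sqrt(26)/51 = -878.95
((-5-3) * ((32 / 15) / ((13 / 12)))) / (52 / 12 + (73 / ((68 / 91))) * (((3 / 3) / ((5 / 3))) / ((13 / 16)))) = -52224 / 253513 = -0.21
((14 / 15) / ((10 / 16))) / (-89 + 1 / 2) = -224 / 13275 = -0.02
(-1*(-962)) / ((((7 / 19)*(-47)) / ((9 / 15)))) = -54834 / 1645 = -33.33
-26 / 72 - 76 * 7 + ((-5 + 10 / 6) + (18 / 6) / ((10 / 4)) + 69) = -83789 / 180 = -465.49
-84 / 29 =-2.90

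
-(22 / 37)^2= -484 / 1369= -0.35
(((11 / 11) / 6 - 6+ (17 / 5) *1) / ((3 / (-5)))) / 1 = 73 / 18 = 4.06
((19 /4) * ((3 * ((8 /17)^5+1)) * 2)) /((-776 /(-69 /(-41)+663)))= -564113845125 /22587085156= -24.98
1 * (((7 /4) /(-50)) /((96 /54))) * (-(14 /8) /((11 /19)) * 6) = 25137 /70400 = 0.36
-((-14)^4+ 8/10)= -192084/5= -38416.80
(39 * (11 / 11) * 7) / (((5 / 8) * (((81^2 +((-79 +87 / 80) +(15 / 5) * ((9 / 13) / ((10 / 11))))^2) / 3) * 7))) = 202475520 / 13282672009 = 0.02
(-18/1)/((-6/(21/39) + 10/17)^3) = 15166431/990692608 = 0.02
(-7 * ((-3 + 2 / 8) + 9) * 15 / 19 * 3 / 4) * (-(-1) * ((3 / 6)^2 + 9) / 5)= -58275 / 1216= -47.92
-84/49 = -12/7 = -1.71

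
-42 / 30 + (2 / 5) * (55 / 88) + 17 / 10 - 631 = -12609 / 20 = -630.45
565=565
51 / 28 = 1.82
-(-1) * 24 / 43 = 24 / 43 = 0.56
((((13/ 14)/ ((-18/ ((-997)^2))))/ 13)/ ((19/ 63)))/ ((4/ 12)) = -2982027/ 76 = -39237.20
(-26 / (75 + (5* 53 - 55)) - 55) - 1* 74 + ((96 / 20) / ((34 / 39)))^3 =1323829649 / 35005125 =37.82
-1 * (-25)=25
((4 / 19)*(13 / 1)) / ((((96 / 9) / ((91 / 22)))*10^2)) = 3549 / 334400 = 0.01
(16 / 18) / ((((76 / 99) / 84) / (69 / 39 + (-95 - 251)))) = -8269800 / 247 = -33480.97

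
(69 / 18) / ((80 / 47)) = 2.25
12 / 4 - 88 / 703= 2.87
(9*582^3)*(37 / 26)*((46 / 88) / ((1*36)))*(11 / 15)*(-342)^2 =204399341867187 / 65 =3144605259495.18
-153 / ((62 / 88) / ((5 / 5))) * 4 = -26928 / 31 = -868.65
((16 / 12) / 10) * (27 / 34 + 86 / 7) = 3113 / 1785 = 1.74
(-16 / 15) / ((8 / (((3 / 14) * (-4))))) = 4 / 35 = 0.11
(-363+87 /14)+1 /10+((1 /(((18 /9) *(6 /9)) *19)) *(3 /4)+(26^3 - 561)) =177244779 /10640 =16658.34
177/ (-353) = -177/ 353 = -0.50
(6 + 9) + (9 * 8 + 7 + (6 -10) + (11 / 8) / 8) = 5771 / 64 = 90.17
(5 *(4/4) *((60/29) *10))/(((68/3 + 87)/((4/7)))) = 36000/66787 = 0.54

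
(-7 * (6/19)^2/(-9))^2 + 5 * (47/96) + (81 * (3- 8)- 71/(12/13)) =-1999490015/4170272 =-479.46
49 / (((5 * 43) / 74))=3626 / 215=16.87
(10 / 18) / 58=5 / 522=0.01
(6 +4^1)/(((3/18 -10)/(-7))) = 420/59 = 7.12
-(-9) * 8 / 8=9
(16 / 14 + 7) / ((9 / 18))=114 / 7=16.29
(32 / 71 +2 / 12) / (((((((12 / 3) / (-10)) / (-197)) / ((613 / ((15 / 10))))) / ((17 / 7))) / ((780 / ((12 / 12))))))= 350949580150 / 1491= 235378658.72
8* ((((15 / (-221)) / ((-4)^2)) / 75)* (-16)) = 0.01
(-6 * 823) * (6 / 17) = -29628 / 17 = -1742.82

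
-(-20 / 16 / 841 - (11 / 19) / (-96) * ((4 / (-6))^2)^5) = 15644837 / 11322527652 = 0.00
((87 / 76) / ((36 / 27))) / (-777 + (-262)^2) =261 / 20631568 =0.00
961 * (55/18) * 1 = 52855/18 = 2936.39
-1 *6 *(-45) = 270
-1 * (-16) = 16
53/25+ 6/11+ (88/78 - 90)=-924563/10725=-86.21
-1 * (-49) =49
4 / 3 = 1.33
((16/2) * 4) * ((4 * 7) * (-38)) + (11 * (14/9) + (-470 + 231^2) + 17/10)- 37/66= 9336319/495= 18861.25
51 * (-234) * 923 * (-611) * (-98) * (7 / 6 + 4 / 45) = -4140577891086 / 5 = -828115578217.20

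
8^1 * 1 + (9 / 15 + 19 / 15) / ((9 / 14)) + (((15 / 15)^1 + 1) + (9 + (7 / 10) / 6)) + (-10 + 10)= 11891 / 540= 22.02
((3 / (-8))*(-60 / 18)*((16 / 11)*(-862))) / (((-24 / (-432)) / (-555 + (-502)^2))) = -7093604880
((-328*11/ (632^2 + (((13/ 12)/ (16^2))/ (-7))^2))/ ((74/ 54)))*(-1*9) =405425727995904/ 6833990698801261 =0.06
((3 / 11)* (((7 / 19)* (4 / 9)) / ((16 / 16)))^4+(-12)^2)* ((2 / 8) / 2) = 56432458178 / 3135132297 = 18.00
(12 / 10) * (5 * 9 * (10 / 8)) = 135 / 2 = 67.50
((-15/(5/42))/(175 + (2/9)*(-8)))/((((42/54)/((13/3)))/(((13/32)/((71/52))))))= -533871/442756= -1.21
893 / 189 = 4.72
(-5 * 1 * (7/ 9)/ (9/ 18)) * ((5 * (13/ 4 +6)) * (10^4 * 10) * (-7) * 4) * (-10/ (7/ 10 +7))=-129500000000/ 99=-1308080808.08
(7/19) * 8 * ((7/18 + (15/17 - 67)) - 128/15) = -3181388/14535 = -218.88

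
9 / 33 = 3 / 11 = 0.27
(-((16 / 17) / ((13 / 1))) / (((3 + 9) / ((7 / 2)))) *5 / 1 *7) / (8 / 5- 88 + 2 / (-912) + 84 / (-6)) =372400 / 50590657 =0.01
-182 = -182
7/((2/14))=49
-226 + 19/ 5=-1111/ 5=-222.20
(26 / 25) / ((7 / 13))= 338 / 175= 1.93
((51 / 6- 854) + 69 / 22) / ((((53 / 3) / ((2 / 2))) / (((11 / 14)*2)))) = -27798 / 371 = -74.93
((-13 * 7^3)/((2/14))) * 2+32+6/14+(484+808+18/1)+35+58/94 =-20084777/329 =-61047.95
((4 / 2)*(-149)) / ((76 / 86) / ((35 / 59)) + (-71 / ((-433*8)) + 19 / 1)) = -1553569360 / 106926223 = -14.53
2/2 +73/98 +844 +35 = 880.74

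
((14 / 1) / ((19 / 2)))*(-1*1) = -28 / 19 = -1.47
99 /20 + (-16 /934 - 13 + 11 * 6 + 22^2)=5061653 /9340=541.93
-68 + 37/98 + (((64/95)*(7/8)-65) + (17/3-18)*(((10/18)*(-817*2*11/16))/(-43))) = -312742091/1005480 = -311.04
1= 1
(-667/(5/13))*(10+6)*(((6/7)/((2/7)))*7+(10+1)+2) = -4717024/5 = -943404.80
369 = 369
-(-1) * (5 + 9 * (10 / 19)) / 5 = 37 / 19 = 1.95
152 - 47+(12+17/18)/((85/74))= 88946/765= 116.27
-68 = -68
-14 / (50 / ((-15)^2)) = -63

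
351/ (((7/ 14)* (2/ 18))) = 6318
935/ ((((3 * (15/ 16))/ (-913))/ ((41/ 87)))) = -143039.00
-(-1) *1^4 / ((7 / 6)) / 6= 1 / 7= 0.14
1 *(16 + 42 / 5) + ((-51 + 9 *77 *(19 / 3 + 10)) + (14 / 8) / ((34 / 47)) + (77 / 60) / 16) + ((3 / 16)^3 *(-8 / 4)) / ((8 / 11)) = 47189110057 / 4177920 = 11294.88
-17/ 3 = -5.67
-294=-294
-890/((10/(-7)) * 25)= 623/25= 24.92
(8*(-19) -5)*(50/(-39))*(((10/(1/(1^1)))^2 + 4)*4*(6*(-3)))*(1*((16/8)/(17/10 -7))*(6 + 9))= 8531320.75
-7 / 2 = -3.50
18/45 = 2/5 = 0.40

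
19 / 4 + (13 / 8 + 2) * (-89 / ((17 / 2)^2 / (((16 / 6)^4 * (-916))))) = 19367938403 / 93636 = 206842.86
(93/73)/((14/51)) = 4743/1022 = 4.64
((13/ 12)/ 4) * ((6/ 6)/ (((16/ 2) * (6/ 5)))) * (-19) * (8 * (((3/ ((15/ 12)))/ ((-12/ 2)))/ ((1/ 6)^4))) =2223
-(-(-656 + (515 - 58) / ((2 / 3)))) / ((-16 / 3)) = -177 / 32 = -5.53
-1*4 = -4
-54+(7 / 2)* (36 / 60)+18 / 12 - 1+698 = 3233 / 5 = 646.60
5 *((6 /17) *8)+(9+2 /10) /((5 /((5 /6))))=3991 /255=15.65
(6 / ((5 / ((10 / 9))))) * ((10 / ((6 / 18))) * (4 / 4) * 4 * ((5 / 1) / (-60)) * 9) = -120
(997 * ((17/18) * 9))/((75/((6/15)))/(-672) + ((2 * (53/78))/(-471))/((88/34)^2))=-8438455849824/278260001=-30325.80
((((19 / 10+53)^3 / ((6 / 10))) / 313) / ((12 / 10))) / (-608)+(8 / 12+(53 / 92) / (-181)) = -103463500829 / 190136532480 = -0.54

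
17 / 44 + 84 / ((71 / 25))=93607 / 3124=29.96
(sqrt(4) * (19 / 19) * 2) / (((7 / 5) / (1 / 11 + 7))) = 1560 / 77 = 20.26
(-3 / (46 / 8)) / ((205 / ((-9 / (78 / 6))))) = 108 / 61295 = 0.00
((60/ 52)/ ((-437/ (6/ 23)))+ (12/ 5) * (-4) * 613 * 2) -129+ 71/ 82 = -637383427973/ 53571830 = -11897.73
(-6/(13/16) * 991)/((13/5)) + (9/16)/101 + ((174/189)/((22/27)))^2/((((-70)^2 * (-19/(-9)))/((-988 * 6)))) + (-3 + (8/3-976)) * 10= -74852064721551581/5950683538800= -12578.73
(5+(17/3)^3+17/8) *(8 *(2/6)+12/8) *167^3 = 4755619032725/1296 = 3669459130.19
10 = 10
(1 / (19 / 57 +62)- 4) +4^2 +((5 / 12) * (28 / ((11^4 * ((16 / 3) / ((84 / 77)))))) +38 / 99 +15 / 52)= 8129029199 / 640660878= 12.69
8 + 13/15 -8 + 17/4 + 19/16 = 1513/240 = 6.30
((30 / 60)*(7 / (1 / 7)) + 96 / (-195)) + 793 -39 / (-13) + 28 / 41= 4374281 / 5330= 820.69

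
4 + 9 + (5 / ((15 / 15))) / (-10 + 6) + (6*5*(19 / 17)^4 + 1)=19898091 / 334084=59.56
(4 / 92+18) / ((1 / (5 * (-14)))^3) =-142345000 / 23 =-6188913.04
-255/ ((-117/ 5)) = 10.90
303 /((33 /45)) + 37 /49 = 223112 /539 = 413.94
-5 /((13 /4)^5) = -5120 /371293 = -0.01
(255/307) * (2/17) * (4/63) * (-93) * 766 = -949840/2149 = -441.99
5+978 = 983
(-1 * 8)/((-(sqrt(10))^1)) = 4 * sqrt(10)/5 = 2.53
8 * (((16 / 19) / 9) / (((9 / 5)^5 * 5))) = 0.01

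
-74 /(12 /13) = -481 /6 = -80.17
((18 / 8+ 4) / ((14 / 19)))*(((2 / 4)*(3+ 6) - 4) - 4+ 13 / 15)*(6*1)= -7505 / 56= -134.02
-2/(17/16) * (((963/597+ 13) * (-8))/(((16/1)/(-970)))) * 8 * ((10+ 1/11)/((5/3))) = -646183.18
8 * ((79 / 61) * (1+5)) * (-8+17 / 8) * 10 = -222780 / 61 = -3652.13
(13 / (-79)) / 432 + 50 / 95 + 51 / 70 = 28471171 / 22695120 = 1.25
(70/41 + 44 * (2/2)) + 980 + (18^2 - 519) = 34059/41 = 830.71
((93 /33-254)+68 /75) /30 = -206477 /24750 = -8.34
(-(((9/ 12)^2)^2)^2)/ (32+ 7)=-2187/ 851968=-0.00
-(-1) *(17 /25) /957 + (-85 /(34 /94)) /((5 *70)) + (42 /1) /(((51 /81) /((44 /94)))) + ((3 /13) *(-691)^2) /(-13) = -381975744947117 /45228633450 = -8445.44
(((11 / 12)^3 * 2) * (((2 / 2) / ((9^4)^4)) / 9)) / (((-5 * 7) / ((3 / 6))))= -1331 / 1008635949195834093120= -0.00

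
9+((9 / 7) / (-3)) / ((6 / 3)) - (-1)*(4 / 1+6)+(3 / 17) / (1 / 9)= 4849 / 238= 20.37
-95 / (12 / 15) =-118.75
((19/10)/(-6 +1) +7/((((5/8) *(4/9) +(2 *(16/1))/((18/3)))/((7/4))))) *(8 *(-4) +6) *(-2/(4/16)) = 947024/2525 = 375.06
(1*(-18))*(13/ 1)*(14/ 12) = -273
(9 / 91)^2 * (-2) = -162 / 8281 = -0.02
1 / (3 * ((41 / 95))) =0.77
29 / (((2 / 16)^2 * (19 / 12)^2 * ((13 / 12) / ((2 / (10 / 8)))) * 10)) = 12828672 / 117325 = 109.34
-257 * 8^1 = -2056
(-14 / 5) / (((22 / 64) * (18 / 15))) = -224 / 33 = -6.79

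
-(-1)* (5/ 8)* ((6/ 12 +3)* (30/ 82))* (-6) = -1575/ 328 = -4.80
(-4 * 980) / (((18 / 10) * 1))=-19600 / 9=-2177.78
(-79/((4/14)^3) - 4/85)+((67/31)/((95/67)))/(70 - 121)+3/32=-16279254899/4806240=-3387.11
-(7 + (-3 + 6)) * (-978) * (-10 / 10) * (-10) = 97800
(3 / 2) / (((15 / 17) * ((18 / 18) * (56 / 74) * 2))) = 629 / 560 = 1.12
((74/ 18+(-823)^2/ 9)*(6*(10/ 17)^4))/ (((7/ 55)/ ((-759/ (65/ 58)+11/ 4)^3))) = -502359113784921273625525/ 3853408377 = -130367473321377.81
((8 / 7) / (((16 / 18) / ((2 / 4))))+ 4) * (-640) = -2971.43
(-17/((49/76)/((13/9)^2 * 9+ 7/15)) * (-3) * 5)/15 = 1118872/2205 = 507.42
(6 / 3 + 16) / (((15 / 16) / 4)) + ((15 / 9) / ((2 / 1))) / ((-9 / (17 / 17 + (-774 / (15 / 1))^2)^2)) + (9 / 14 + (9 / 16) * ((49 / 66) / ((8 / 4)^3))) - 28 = -43699146734101 / 66528000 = -656853.46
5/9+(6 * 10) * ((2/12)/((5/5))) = 95/9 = 10.56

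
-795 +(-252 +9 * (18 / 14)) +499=-3755 / 7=-536.43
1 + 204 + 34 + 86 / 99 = 23747 / 99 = 239.87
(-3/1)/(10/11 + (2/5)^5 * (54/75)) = -2578125/787586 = -3.27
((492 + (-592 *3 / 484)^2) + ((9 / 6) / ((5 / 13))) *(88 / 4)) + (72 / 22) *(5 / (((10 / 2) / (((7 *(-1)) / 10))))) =43115823 / 73205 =588.97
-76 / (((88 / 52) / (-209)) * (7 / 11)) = 103246 / 7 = 14749.43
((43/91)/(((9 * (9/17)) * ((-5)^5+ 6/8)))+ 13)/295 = 1197497107/27174039165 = 0.04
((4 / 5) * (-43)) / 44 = -43 / 55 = -0.78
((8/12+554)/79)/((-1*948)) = -416/56169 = -0.01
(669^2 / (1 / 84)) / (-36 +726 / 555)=-3477548970 / 3209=-1083686.19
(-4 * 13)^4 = 7311616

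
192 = 192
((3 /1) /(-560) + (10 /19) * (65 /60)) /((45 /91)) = 234377 /205200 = 1.14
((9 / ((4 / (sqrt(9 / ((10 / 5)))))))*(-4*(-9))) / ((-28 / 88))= -2673*sqrt(2) / 7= -540.03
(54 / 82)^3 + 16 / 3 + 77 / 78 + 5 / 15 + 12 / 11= 158289353 / 19711406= 8.03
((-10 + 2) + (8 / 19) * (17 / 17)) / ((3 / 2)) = -96 / 19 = -5.05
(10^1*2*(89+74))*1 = 3260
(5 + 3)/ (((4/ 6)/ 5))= 60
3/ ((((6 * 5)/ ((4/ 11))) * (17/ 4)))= 8/ 935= 0.01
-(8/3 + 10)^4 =-2085136/81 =-25742.42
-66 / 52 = -33 / 26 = -1.27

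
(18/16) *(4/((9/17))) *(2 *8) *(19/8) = 323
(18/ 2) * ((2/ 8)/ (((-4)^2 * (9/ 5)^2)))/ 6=25/ 3456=0.01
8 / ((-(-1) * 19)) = 8 / 19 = 0.42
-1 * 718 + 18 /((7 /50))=-4126 /7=-589.43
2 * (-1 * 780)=-1560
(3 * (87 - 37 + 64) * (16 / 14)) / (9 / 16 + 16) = 43776 / 1855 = 23.60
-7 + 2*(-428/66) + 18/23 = -14563/759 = -19.19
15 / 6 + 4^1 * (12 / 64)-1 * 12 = -35 / 4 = -8.75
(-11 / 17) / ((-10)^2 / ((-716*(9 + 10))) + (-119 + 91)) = 37411 / 1619301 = 0.02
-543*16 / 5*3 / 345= -8688 / 575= -15.11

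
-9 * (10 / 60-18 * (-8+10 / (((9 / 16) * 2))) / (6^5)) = -40 / 27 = -1.48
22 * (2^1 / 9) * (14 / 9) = 616 / 81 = 7.60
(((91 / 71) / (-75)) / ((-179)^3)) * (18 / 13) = 42 / 10180226725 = 0.00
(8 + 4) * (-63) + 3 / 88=-755.97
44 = 44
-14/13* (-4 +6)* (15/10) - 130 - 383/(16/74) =-198079/104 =-1904.61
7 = 7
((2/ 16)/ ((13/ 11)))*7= 77/ 104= 0.74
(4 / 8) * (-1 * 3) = -3 / 2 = -1.50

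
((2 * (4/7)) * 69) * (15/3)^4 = 345000/7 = 49285.71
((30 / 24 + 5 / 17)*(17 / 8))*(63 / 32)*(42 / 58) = 138915 / 29696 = 4.68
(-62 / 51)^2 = 3844 / 2601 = 1.48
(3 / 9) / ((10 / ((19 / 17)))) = 19 / 510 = 0.04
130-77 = 53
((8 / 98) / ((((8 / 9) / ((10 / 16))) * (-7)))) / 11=-45 / 60368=-0.00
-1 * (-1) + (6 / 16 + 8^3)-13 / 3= 12217 / 24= 509.04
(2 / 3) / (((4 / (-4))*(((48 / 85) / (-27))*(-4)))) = -255 / 32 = -7.97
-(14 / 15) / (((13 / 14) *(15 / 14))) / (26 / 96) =-43904 / 12675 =-3.46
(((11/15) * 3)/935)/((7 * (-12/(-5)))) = 1/7140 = 0.00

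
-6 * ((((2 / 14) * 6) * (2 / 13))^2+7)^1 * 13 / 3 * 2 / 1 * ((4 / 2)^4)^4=-15233449984 / 637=-23914364.18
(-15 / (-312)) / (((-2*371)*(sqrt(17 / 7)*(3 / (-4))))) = 5*sqrt(119) / 983892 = 0.00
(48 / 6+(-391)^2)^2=23375046321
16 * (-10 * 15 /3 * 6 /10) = -480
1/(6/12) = 2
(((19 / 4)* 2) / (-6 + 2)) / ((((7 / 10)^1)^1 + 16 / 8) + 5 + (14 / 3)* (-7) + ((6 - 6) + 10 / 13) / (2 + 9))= 40755 / 427228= 0.10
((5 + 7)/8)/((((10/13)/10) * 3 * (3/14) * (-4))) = -91/12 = -7.58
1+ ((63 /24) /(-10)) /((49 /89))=293 /560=0.52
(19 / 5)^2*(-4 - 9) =-4693 / 25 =-187.72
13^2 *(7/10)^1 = 1183/10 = 118.30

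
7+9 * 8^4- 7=36864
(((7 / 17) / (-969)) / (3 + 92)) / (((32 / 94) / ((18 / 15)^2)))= -987 / 52164500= -0.00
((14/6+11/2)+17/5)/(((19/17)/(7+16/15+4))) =1036949/8550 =121.28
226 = 226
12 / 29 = 0.41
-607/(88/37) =-22459/88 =-255.22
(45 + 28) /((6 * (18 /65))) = 4745 /108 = 43.94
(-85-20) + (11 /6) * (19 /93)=-58381 /558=-104.63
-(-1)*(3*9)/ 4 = 27/ 4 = 6.75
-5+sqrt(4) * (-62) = -129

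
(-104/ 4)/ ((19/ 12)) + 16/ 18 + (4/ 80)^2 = -1062229/ 68400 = -15.53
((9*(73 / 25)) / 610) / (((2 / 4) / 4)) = 2628 / 7625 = 0.34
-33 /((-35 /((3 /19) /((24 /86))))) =1419 /2660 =0.53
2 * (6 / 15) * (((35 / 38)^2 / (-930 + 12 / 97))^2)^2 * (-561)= -7455948405337589609375 / 23981434527127487122395622960128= -0.00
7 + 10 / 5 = 9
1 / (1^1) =1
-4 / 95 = -0.04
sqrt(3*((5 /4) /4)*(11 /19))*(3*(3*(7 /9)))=7*sqrt(3135) /76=5.16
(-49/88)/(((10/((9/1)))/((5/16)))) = -441/2816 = -0.16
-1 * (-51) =51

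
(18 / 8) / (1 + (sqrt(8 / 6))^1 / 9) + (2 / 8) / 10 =22109 / 9560 -81*sqrt(3) / 478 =2.02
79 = 79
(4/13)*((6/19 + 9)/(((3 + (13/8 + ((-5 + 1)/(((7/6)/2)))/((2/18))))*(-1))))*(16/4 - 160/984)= 6237952/32376019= 0.19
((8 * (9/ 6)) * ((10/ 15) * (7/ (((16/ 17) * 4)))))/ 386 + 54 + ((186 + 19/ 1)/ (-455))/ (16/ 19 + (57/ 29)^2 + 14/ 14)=691178217547/ 12809187664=53.96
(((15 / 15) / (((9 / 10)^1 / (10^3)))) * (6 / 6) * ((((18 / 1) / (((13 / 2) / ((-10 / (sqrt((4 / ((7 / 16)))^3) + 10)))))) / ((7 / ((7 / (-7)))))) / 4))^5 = -101922746767351562500000000000000000000 / 222640817047649966275582185693 + 40306743090320000000000000000000000000 * sqrt(7) / 222640817047649966275582185693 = 21194997.72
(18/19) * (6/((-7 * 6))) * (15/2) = -1.02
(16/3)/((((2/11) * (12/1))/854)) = 18788/9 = 2087.56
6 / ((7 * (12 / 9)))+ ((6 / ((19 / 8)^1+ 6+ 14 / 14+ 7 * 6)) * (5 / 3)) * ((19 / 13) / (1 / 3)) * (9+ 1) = 228829 / 24934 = 9.18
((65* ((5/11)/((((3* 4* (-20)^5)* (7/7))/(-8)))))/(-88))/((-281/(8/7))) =13/45697344000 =0.00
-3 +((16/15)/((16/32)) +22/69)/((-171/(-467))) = 24233/6555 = 3.70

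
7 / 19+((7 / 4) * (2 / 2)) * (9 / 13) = 1.58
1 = 1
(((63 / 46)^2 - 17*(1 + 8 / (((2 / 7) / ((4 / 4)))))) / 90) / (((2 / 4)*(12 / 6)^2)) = -1039219 / 380880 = -2.73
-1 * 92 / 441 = -92 / 441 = -0.21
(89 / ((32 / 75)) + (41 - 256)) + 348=10931 / 32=341.59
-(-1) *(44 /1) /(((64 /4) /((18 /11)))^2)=81 /176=0.46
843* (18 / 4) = 7587 / 2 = 3793.50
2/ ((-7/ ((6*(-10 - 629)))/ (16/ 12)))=10224/ 7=1460.57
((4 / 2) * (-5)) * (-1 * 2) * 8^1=160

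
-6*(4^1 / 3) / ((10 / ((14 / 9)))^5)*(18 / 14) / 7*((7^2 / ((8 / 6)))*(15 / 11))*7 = -235298 / 5011875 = -0.05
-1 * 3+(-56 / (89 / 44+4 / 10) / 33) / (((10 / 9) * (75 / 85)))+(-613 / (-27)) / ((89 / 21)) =3506416 / 2134665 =1.64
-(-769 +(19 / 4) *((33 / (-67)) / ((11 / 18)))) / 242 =103559 / 32428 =3.19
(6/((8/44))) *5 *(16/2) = 1320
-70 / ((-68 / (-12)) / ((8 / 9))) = -560 / 51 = -10.98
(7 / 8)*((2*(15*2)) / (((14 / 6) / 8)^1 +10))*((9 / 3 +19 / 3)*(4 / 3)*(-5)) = -78400 / 247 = -317.41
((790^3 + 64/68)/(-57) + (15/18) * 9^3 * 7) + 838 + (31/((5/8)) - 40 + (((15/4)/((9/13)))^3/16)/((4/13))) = -1543991452488637/178606080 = -8644674.65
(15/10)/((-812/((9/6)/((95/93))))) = -837/308560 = -0.00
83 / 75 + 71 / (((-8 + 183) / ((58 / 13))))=19907 / 6825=2.92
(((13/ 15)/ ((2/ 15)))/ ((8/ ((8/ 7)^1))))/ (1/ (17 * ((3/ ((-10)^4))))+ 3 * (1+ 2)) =663/ 146426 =0.00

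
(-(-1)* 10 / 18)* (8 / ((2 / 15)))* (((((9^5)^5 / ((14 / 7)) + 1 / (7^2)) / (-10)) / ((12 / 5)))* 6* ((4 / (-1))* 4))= 7035400279380155369948440600 / 147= 47859865846123505918016600.00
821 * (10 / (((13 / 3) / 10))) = 246300 / 13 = 18946.15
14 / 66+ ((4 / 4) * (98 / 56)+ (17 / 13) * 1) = 5611 / 1716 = 3.27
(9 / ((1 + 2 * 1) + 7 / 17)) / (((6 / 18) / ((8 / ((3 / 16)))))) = 9792 / 29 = 337.66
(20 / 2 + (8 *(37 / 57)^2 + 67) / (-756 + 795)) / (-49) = -1495745 / 6208839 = -0.24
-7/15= -0.47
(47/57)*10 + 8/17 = 8446/969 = 8.72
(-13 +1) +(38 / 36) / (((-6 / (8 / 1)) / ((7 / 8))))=-1429 / 108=-13.23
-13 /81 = -0.16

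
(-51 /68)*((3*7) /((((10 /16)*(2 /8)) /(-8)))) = 4032 /5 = 806.40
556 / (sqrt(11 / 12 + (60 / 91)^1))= 1112 *sqrt(469833) / 1721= 442.89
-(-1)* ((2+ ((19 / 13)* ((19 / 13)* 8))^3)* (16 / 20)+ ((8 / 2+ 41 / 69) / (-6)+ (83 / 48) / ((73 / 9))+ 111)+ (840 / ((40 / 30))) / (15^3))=4104.52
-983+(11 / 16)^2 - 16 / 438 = -55086461 / 56064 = -982.56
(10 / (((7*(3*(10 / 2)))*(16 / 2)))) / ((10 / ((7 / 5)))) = 1 / 600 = 0.00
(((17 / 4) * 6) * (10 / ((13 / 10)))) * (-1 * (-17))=43350 / 13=3334.62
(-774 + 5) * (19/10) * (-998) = 7290889/5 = 1458177.80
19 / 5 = 3.80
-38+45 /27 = -109 /3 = -36.33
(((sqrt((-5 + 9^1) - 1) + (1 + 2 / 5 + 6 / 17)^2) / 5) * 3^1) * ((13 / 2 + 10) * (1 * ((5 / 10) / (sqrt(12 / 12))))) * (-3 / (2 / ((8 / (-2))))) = 297 * sqrt(3) / 10 + 6593697 / 72250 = 142.70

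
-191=-191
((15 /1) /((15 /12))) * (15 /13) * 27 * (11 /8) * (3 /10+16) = 435699 /52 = 8378.83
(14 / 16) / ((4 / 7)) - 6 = -143 / 32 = -4.47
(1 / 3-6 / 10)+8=116 / 15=7.73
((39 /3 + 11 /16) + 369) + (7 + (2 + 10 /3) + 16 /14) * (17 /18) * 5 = 1349687 /3024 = 446.33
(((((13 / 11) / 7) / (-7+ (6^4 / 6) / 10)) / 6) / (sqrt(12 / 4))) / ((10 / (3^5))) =0.03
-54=-54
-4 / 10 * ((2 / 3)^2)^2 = -32 / 405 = -0.08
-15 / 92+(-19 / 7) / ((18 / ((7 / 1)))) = -1009 / 828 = -1.22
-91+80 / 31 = -2741 / 31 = -88.42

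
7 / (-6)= -7 / 6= -1.17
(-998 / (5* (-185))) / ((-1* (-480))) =0.00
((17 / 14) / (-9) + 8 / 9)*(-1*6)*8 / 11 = -760 / 231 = -3.29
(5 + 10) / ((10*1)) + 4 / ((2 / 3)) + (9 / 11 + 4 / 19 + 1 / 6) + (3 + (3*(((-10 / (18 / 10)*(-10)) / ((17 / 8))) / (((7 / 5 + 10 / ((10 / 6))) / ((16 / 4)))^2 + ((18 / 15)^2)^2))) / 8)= 2632164407 / 195276433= 13.48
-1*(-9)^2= -81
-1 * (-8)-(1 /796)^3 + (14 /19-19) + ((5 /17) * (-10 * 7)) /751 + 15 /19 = -1162399700805133 /122343714638528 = -9.50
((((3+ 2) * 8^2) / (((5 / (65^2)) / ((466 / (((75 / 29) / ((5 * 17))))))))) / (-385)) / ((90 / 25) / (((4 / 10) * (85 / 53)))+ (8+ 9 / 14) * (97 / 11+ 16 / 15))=-422423855360 / 3575341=-118149.25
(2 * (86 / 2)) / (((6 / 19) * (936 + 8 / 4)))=817 / 2814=0.29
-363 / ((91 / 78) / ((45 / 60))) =-233.36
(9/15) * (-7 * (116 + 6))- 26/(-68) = -87043/170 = -512.02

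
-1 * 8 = -8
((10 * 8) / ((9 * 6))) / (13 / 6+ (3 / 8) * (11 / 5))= 1600 / 3231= 0.50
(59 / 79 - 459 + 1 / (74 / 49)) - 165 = -3639667 / 5846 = -622.59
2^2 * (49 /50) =98 /25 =3.92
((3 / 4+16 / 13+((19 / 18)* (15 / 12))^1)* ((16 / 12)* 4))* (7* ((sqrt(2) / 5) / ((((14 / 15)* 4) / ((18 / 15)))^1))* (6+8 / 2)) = 3089* sqrt(2) / 39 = 112.01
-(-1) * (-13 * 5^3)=-1625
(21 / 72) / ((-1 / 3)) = -7 / 8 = -0.88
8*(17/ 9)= 15.11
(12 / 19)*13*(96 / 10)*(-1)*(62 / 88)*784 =-45497088 / 1045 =-43537.88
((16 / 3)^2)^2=65536 / 81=809.09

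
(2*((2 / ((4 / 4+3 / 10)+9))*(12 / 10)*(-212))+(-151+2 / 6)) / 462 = -5506 / 10197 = -0.54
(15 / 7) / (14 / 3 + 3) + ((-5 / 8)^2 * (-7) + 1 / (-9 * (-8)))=-226367 / 92736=-2.44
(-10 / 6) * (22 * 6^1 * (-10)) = 2200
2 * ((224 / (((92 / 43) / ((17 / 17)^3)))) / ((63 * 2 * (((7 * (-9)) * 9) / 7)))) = -344 / 16767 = -0.02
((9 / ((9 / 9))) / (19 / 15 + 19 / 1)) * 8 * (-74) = -4995 / 19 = -262.89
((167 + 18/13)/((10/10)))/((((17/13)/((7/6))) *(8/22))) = 168553/408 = 413.12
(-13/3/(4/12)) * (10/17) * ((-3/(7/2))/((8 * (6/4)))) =65/119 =0.55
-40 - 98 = -138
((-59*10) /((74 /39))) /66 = -4.71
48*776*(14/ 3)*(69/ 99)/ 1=3997952/ 33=121150.06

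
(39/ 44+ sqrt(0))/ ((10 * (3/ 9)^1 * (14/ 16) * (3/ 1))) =39/ 385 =0.10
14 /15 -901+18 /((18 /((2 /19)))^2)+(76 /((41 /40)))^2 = 125550927787 /27307845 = 4597.61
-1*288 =-288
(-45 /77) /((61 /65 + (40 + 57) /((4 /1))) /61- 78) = 237900 /31583629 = 0.01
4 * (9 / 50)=18 / 25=0.72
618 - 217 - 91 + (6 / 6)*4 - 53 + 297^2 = 88470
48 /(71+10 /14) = 168 /251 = 0.67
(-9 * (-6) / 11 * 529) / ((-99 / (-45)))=142830 / 121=1180.41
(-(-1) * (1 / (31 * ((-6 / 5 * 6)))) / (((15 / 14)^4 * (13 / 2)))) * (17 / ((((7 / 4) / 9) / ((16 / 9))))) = -0.08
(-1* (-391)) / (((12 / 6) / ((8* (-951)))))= -1487364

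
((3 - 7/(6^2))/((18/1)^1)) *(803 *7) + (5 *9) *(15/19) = 11224099/12312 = 911.64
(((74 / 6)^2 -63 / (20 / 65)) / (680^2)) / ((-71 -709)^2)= -379 / 2025533952000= -0.00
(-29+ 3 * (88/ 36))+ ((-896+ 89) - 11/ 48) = -39787/ 48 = -828.90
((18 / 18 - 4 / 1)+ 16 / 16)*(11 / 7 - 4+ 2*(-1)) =62 / 7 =8.86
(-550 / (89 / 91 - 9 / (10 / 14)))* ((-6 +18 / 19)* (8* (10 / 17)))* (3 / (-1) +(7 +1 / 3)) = -1041040000 / 213503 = -4876.00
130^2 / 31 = 16900 / 31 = 545.16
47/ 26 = 1.81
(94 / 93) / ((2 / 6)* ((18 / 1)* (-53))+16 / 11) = -517 / 161913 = -0.00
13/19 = 0.68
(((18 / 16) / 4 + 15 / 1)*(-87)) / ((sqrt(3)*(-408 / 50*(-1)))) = -118175*sqrt(3) / 2176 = -94.06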